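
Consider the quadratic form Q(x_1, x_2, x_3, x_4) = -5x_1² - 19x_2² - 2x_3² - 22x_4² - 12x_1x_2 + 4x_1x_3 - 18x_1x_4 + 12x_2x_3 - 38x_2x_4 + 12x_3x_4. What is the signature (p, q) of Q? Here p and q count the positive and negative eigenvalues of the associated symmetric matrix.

The associated matrix is A = [[-5, -6, 2, -9], [-6, -19, 6, -19], [2, 6, -2, 6], [-9, -19, 6, -22]].
Symmetric row and column elimination reduces A to a congruent diagonal form with pivots -5, -59/5, -6/59, 0.
So there are 3 negative, 1 zero pivots.

(0, 3)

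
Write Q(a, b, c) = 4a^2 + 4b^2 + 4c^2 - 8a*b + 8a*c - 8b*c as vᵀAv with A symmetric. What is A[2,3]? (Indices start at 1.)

The coefficient of b·c in Q is -8. For a symmetric A this equals A[2,3] + A[3,2] = 2·A[2,3].
So A[2,3] = -8/2 = -4.

-4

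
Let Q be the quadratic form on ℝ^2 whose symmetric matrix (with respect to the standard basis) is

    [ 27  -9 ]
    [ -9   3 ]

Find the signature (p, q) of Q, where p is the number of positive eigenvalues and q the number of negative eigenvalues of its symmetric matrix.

Row-reducing A symmetrically gives the diagonal entries 27, 0.
Counting signs: 1 positive, 1 zero.

(1, 0)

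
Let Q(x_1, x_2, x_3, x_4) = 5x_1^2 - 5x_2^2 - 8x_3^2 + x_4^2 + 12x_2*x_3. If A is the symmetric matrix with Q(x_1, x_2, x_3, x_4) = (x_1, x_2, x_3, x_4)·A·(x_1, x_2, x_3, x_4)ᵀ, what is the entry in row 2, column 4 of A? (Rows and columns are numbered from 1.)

The coefficient of x_2·x_4 in Q is 0. For a symmetric A this equals A[2,4] + A[4,2] = 2·A[2,4].
So A[2,4] = 0/2 = 0.

0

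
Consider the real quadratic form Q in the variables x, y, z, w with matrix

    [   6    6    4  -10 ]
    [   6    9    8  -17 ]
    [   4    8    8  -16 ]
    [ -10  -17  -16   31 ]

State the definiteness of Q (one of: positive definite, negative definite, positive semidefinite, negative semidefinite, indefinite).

indefinite

Row-reducing A symmetrically gives the diagonal entries 6, 3, 0, -2.
Counting signs: 2 positive, 1 negative, 1 zero.
Hence Q is indefinite.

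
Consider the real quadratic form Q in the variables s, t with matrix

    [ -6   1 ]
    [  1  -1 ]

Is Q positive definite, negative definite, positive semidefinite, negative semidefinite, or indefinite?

For the 2×2 matrix [[-6, 1], [1, -1]]: det = -6·-1 − (1)² = 5, trace = -7.
det > 0 so both eigenvalues share the sign of the trace; trace = -7 < 0 ⇒ both negative.

negative definite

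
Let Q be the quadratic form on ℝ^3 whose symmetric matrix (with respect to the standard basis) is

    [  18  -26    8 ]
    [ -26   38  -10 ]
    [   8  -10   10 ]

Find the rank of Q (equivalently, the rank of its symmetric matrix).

3

Row-reducing A symmetrically gives the diagonal entries 18, 4/9, 1.
That gives 3 positive pivots.
The rank is the number of nonzero pivots: 3.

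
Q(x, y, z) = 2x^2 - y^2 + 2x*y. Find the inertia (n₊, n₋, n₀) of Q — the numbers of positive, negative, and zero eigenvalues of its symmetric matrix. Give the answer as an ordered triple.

The associated matrix is A = [[2, 1, 0], [1, -1, 0], [0, 0, 0]].
Congruent diagonalization of A (simultaneous row and column reduction) yields pivots 2, -3/2, 0.
So there are 1 positive, 1 negative, 1 zero pivots.

(1, 1, 1)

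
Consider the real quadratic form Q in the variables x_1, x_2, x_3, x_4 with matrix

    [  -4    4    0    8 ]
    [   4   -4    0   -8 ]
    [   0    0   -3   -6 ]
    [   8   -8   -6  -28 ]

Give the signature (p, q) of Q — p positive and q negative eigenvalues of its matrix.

(0, 2)

Row-reducing A symmetrically gives the diagonal entries -4, 0, -3, 0.
So there are 2 negative, 2 zero pivots.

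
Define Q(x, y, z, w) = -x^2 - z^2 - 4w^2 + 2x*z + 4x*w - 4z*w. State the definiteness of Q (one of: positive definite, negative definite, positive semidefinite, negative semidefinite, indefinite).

The associated matrix is A = [[-1, 0, 1, 2], [0, 0, 0, 0], [1, 0, -1, -2], [2, 0, -2, -4]].
Congruent diagonalization of A (simultaneous row and column reduction) yields pivots -1, 0, 0, 0.
That gives 1 negative, 3 zero pivots.
Hence Q is negative semidefinite.

negative semidefinite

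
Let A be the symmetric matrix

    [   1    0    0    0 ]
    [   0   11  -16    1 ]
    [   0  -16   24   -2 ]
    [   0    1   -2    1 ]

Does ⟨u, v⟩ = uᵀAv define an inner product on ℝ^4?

yes

Row-reducing A symmetrically gives the diagonal entries 1, 11, 8/11, 1/2.
Counting signs: 4 positive.
Hence Q is positive definite.
⟨·,·⟩ is an inner product exactly when A is positive definite.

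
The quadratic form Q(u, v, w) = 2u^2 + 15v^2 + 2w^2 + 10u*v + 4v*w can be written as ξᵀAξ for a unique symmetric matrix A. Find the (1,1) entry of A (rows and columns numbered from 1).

2

The coefficient of u^2 in Q is 2, and that is exactly A[1,1].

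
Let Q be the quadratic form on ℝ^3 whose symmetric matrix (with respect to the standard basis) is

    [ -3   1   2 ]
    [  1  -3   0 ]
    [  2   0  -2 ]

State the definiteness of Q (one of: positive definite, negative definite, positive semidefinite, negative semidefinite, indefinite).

negative definite

Leading principal minors: Δ_1 = -3, Δ_2 = 8, Δ_3 = -4.
The signs alternate starting with Δ_1 < 0, so by Sylvester's criterion Q is negative definite.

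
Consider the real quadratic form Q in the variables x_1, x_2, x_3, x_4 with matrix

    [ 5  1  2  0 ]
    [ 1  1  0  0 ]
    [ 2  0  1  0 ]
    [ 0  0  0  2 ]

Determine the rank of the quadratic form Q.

3

Row-reducing A symmetrically gives the diagonal entries 5, 4/5, 0, 2.
That gives 3 positive, 1 zero pivots.
The rank is the number of nonzero pivots: 3.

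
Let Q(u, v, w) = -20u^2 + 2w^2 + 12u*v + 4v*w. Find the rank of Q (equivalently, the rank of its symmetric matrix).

3

The associated matrix is A = [[-20, 6, 0], [6, 0, 2], [0, 2, 2]].
Row-reducing A symmetrically gives the diagonal entries -20, 9/5, -2/9.
So there are 1 positive, 2 negative pivots.
The rank is the number of nonzero pivots: 3.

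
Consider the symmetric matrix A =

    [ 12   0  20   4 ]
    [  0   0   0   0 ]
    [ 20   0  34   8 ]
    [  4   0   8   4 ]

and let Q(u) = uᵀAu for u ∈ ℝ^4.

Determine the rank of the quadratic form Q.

2

Applying the same elementary operations to the rows and columns of A produces a congruent diagonal matrix with entries 12, 0, 2/3, 0.
Counting signs: 2 positive, 2 zero.
The rank is the number of nonzero pivots: 2.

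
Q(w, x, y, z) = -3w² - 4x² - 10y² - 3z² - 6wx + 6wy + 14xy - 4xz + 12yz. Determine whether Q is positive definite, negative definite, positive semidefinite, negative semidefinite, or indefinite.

indefinite

Write A = [[-3, -3, 3, 0], [-3, -4, 7, -2], [3, 7, -10, 6], [0, -2, 6, -3]].
Symmetric row and column elimination reduces A to a congruent diagonal form with pivots -3, -1, 9, 5/9.
So there are 2 positive, 2 negative pivots.
Hence Q is indefinite.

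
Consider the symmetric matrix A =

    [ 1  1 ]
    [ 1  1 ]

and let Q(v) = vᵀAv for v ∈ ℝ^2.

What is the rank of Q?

Applying the same elementary operations to the rows and columns of A produces a congruent diagonal matrix with entries 1, 0.
That gives 1 positive, 1 zero pivots.
The rank is the number of nonzero pivots: 1.

1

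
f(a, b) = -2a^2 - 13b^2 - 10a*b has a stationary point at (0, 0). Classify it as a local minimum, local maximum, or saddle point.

local maximum

The Hessian at the origin is H = [[-4, -10], [-10, -26]].
det H = -4·-26 − (-10)² = 4 > 0 and H[1,1] = -4 < 0, so H is negative definite.
Therefore the origin is a local maximum.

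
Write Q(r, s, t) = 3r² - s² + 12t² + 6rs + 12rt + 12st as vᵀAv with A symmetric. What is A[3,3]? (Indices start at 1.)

12

The coefficient of t² in Q is 12, and that is exactly A[3,3].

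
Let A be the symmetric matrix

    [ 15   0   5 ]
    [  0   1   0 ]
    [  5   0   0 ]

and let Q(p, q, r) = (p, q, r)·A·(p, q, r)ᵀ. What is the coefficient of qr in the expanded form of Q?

The coefficient of qr is A[2,3] + A[3,2] = 2·0 = 0.

0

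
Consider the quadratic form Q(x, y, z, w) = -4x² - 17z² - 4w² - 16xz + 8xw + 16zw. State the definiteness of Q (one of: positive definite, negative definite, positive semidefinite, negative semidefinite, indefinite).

The associated matrix is A = [[-4, 0, -8, 4], [0, 0, 0, 0], [-8, 0, -17, 8], [4, 0, 8, -4]].
Symmetric row and column elimination reduces A to a congruent diagonal form with pivots -4, 0, -1, 0.
That gives 2 negative, 2 zero pivots.
Hence Q is negative semidefinite.

negative semidefinite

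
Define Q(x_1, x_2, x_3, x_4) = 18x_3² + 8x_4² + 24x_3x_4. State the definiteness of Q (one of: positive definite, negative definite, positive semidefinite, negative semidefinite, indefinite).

The associated matrix is A = [[0, 0, 0, 0], [0, 0, 0, 0], [0, 0, 18, 12], [0, 0, 12, 8]].
Symmetric row and column elimination reduces A to a congruent diagonal form with pivots 0, 0, 18, 0.
So there are 1 positive, 3 zero pivots.
Hence Q is positive semidefinite.

positive semidefinite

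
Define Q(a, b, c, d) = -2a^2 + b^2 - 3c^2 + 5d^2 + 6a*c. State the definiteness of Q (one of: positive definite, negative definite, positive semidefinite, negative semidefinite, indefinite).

indefinite

The symmetric matrix is A = [[-2, 0, 3, 0], [0, 1, 0, 0], [3, 0, -3, 0], [0, 0, 0, 5]].
Row-reducing A symmetrically gives the diagonal entries -2, 1, 3/2, 5.
Counting signs: 3 positive, 1 negative.
Hence Q is indefinite.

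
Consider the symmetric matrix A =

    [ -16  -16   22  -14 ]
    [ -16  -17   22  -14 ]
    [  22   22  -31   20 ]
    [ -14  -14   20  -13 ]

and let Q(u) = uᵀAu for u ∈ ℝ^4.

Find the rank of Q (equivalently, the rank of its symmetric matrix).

3

Congruent diagonalization of A (simultaneous row and column reduction) yields pivots -16, -1, -3/4, 0.
That gives 3 negative, 1 zero pivots.
The rank is the number of nonzero pivots: 3.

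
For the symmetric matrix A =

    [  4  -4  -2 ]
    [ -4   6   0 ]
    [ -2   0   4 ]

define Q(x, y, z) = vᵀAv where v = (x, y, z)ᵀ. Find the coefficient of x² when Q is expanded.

The coefficient of x² is the diagonal entry A[1,1] = 4.

4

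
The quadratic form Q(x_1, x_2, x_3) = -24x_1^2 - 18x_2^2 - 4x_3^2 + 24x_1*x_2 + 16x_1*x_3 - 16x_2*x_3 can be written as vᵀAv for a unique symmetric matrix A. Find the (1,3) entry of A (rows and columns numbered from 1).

The coefficient of x_1·x_3 in Q is 16. For a symmetric A this equals A[1,3] + A[3,1] = 2·A[1,3].
So A[1,3] = 16/2 = 8.

8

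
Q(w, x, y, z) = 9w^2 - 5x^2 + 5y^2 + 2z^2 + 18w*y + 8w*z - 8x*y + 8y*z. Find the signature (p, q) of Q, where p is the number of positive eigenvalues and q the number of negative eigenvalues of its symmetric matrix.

(2, 2)

The associated matrix is A = [[9, 0, 9, 4], [0, -5, -4, 0], [9, -4, 5, 4], [4, 0, 4, 2]].
Row-reducing A symmetrically gives the diagonal entries 9, -5, -4/5, 2/9.
That gives 2 positive, 2 negative pivots.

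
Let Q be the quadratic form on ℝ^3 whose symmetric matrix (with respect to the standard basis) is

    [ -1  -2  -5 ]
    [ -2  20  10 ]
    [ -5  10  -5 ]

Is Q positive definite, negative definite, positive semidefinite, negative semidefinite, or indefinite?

Applying the same elementary operations to the rows and columns of A produces a congruent diagonal matrix with entries -1, 24, 10/3.
That gives 2 positive, 1 negative pivots.
Hence Q is indefinite.

indefinite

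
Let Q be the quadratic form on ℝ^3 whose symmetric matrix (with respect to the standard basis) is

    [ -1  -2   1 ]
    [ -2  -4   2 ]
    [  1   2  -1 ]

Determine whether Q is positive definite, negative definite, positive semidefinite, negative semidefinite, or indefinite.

negative semidefinite

Symmetric row and column elimination reduces A to a congruent diagonal form with pivots -1, 0, 0.
Counting signs: 1 negative, 2 zero.
Hence Q is negative semidefinite.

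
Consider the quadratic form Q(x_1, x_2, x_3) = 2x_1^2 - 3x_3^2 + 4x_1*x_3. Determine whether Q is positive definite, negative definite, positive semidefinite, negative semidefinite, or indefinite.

Write A = [[2, 0, 2], [0, 0, 0], [2, 0, -3]].
Congruent diagonalization of A (simultaneous row and column reduction) yields pivots 2, 0, -5.
Counting signs: 1 positive, 1 negative, 1 zero.
Hence Q is indefinite.

indefinite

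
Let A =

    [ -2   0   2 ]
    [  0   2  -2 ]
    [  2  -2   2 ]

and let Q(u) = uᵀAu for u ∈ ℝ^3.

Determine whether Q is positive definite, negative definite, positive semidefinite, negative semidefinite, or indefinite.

indefinite

Symmetric row and column elimination reduces A to a congruent diagonal form with pivots -2, 2, 2.
Counting signs: 2 positive, 1 negative.
Hence Q is indefinite.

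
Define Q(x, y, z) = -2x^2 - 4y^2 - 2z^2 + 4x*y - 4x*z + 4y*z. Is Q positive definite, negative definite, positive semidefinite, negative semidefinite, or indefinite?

negative semidefinite

The associated matrix is A = [[-2, 2, -2], [2, -4, 2], [-2, 2, -2]].
Congruent diagonalization of A (simultaneous row and column reduction) yields pivots -2, -2, 0.
Counting signs: 2 negative, 1 zero.
Hence Q is negative semidefinite.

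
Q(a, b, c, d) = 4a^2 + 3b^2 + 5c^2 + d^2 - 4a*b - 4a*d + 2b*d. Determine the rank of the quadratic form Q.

3

The associated matrix is A = [[4, -2, 0, -2], [-2, 3, 0, 1], [0, 0, 5, 0], [-2, 1, 0, 1]].
Row-reducing A symmetrically gives the diagonal entries 4, 2, 5, 0.
That gives 3 positive, 1 zero pivots.
The rank is the number of nonzero pivots: 3.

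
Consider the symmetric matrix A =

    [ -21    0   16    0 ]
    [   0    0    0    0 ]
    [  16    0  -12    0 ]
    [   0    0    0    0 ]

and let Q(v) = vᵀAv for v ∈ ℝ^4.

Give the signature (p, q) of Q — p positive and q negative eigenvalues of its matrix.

Row-reducing A symmetrically gives the diagonal entries -21, 0, 4/21, 0.
Counting signs: 1 positive, 1 negative, 2 zero.

(1, 1)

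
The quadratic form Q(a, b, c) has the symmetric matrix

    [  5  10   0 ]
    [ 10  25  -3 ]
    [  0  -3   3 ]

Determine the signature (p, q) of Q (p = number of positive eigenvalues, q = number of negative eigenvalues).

An LDLᵀ factorisation of A has diagonal entries 5, 5, 6/5.
So there are 3 positive pivots.

(3, 0)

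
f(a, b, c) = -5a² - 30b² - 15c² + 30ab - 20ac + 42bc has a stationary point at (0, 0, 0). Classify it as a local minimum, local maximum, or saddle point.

The Hessian at the origin is H = [[-10, 30, -20], [30, -60, 42], [-20, 42, -30]].
Applying the same elementary operations to the rows and columns of H produces a congruent diagonal matrix with entries -10, 30, -4/5.
That gives 1 positive, 2 negative pivots.
H is indefinite, so the origin is a saddle point.

saddle point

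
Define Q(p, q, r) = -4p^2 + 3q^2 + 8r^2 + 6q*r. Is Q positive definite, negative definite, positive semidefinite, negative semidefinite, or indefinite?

indefinite

The associated matrix is A = [[-4, 0, 0], [0, 3, 3], [0, 3, 8]].
Applying the same elementary operations to the rows and columns of A produces a congruent diagonal matrix with entries -4, 3, 5.
That gives 2 positive, 1 negative pivots.
Hence Q is indefinite.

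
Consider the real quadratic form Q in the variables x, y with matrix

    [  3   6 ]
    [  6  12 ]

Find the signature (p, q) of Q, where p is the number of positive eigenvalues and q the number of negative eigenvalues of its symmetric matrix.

Applying the same elementary operations to the rows and columns of A produces a congruent diagonal matrix with entries 3, 0.
That gives 1 positive, 1 zero pivots.

(1, 0)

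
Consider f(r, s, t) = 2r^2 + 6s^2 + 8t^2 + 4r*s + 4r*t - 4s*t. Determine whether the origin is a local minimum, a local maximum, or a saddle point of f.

The Hessian at the origin is H = [[4, 4, 4], [4, 12, -4], [4, -4, 16]].
Row-reducing H symmetrically gives the diagonal entries 4, 8, 4.
Counting signs: 3 positive.
H is positive definite, so the origin is a strict local minimum.

local minimum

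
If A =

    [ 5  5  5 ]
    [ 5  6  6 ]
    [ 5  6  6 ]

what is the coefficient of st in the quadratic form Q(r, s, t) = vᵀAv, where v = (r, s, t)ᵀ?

The coefficient of st is A[2,3] + A[3,2] = 2·6 = 12.

12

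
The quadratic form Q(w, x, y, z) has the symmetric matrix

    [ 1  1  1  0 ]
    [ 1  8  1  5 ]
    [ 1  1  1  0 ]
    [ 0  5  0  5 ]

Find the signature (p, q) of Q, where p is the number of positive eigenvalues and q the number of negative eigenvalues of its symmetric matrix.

(3, 0)

Congruent diagonalization of A (simultaneous row and column reduction) yields pivots 1, 7, 0, 10/7.
Counting signs: 3 positive, 1 zero.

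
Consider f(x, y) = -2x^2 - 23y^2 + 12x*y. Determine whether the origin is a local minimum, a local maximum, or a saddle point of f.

local maximum

The Hessian at the origin is H = [[-4, 12], [12, -46]].
det H = -4·-46 − (12)² = 40 > 0 and H[1,1] = -4 < 0, so H is negative definite.
Therefore the origin is a local maximum.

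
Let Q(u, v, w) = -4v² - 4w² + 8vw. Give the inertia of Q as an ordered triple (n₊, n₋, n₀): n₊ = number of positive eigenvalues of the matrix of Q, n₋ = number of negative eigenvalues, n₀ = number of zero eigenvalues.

(0, 1, 2)

Write A = [[0, 0, 0], [0, -4, 4], [0, 4, -4]].
Symmetric row and column elimination reduces A to a congruent diagonal form with pivots 0, -4, 0.
That gives 1 negative, 2 zero pivots.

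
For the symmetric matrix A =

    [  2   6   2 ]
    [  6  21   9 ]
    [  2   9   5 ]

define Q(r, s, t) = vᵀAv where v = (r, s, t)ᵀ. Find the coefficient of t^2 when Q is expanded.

The coefficient of t^2 is the diagonal entry A[3,3] = 5.

5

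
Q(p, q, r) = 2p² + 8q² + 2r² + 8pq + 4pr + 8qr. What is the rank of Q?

Write A = [[2, 4, 2], [4, 8, 4], [2, 4, 2]].
Symmetric row and column elimination reduces A to a congruent diagonal form with pivots 2, 0, 0.
That gives 1 positive, 2 zero pivots.
The rank is the number of nonzero pivots: 1.

1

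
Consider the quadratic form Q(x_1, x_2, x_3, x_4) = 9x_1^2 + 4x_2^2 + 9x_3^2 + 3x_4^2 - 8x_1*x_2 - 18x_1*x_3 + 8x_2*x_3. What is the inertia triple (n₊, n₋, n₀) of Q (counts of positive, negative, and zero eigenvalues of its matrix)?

Write A = [[9, -4, -9, 0], [-4, 4, 4, 0], [-9, 4, 9, 0], [0, 0, 0, 3]].
Applying the same elementary operations to the rows and columns of A produces a congruent diagonal matrix with entries 9, 20/9, 0, 3.
So there are 3 positive, 1 zero pivots.

(3, 0, 1)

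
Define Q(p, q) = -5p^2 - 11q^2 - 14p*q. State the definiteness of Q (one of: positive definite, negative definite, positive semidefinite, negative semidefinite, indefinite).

The symmetric matrix of Q is [[-5, -7], [-7, -11]].
For the 2×2 matrix [[-5, -7], [-7, -11]]: det = -5·-11 − (-7)² = 6, trace = -16.
det > 0 so both eigenvalues share the sign of the trace; trace = -16 < 0 ⇒ both negative.

negative definite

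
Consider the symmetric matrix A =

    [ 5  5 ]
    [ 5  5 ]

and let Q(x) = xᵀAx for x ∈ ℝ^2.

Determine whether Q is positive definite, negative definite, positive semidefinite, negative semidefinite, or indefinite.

positive semidefinite

Congruent diagonalization of A (simultaneous row and column reduction) yields pivots 5, 0.
That gives 1 positive, 1 zero pivots.
Hence Q is positive semidefinite.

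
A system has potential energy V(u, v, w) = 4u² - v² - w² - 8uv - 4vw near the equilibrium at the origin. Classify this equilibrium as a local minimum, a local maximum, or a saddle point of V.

saddle point

The Hessian at the origin is H = [[8, -8, 0], [-8, -2, -4], [0, -4, -2]].
Row-reducing H symmetrically gives the diagonal entries 8, -10, -2/5.
Counting signs: 1 positive, 2 negative.
H is indefinite, so the origin is a saddle point.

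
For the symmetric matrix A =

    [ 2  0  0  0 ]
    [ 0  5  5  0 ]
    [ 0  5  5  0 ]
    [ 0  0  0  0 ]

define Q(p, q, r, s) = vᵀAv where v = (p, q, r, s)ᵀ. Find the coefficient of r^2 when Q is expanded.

5

The coefficient of r^2 is the diagonal entry A[3,3] = 5.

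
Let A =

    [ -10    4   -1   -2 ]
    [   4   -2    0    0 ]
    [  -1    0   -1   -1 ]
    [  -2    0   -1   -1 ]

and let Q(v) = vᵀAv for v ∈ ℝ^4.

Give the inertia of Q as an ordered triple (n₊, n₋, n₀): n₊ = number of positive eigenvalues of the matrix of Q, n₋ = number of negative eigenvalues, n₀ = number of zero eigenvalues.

(1, 3, 0)

Row-reducing A symmetrically gives the diagonal entries -10, -2/5, -1/2, 1.
That gives 1 positive, 3 negative pivots.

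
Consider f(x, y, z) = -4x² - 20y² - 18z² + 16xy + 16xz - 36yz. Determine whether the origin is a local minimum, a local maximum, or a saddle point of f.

The Hessian at the origin is H = [[-8, 16, 16], [16, -40, -36], [16, -36, -36]].
Congruent diagonalization of H (simultaneous row and column reduction) yields pivots -8, -8, -2.
Counting signs: 3 negative.
H is negative definite, so the origin is a strict local maximum.

local maximum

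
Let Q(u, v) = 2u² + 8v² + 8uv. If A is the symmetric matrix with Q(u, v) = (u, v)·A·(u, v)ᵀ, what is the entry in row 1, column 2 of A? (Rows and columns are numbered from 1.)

4

The coefficient of u·v in Q is 8. For a symmetric A this equals A[1,2] + A[2,1] = 2·A[1,2].
So A[1,2] = 8/2 = 4.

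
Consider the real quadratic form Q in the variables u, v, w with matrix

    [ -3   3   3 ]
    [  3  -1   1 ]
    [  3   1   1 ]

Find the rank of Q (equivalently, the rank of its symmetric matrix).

Applying the same elementary operations to the rows and columns of A produces a congruent diagonal matrix with entries -3, 2, -4.
Counting signs: 1 positive, 2 negative.
The rank is the number of nonzero pivots: 3.

3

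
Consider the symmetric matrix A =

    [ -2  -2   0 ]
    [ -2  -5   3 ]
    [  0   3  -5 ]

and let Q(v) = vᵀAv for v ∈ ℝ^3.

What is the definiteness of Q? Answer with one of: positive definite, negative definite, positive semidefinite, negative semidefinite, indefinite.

negative definite

Leading principal minors: Δ_1 = -2, Δ_2 = 6, Δ_3 = -12.
The signs alternate starting with Δ_1 < 0, so by Sylvester's criterion Q is negative definite.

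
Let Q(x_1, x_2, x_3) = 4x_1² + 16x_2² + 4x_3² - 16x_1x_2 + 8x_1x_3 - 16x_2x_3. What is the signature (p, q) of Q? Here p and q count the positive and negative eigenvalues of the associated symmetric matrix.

The symmetric matrix is A = [[4, -8, 4], [-8, 16, -8], [4, -8, 4]].
Symmetric row and column elimination reduces A to a congruent diagonal form with pivots 4, 0, 0.
Counting signs: 1 positive, 2 zero.

(1, 0)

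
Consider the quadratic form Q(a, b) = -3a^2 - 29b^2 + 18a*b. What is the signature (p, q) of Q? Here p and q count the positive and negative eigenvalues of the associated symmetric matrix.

(0, 2)

The associated matrix is A = [[-3, 9], [9, -29]].
Applying the same elementary operations to the rows and columns of A produces a congruent diagonal matrix with entries -3, -2.
Counting signs: 2 negative.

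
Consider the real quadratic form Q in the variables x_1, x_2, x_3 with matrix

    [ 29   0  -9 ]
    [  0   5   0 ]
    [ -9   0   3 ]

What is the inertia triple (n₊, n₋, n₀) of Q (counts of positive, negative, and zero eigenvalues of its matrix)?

(3, 0, 0)

An LDLᵀ factorisation of A has diagonal entries 29, 5, 6/29.
Counting signs: 3 positive.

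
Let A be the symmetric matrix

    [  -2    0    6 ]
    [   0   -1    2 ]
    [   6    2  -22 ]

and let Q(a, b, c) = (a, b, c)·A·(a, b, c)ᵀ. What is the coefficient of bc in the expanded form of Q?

The coefficient of bc is A[2,3] + A[3,2] = 2·2 = 4.

4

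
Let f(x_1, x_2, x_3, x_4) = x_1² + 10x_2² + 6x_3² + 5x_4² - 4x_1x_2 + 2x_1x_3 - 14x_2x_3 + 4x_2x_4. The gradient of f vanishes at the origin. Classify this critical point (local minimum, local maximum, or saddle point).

The Hessian at the origin is H = [[2, -4, 2, 0], [-4, 20, -14, 4], [2, -14, 12, 0], [0, 4, 0, 10]].
Congruent diagonalization of H (simultaneous row and column reduction) yields pivots 2, 12, 5/3, 2.
That gives 4 positive pivots.
H is positive definite, so the origin is a strict local minimum.

local minimum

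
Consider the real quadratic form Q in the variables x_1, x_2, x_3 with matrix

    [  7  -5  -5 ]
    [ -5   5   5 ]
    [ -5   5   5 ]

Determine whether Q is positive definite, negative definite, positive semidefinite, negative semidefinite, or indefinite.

Row-reducing A symmetrically gives the diagonal entries 7, 10/7, 0.
That gives 2 positive, 1 zero pivots.
Hence Q is positive semidefinite.

positive semidefinite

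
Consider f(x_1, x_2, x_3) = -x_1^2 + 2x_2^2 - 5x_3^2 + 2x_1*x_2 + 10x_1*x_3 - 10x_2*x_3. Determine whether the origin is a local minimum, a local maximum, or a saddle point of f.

saddle point

The Hessian at the origin is H = [[-2, 2, 10], [2, 4, -10], [10, -10, -10]].
Symmetric row and column elimination reduces H to a congruent diagonal form with pivots -2, 6, 40.
That gives 2 positive, 1 negative pivots.
H is indefinite, so the origin is a saddle point.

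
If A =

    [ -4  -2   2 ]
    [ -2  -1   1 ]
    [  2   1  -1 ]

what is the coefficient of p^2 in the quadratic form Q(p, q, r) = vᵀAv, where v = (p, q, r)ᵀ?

The coefficient of p^2 is the diagonal entry A[1,1] = -4.

-4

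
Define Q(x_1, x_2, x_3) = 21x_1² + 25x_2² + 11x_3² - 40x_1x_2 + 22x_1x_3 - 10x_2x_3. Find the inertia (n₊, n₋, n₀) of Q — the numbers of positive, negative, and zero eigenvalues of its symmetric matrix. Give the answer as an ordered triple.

(3, 0, 0)

The symmetric matrix is A = [[21, -20, 11], [-20, 25, -5], [11, -5, 11]].
An LDLᵀ factorisation of A has diagonal entries 21, 125/21, 1/5.
Counting signs: 3 positive.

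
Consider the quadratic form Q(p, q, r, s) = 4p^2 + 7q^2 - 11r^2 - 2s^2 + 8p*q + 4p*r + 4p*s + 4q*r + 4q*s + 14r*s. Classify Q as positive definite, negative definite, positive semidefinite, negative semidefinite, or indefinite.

indefinite

The associated matrix is A = [[4, 4, 2, 2], [4, 7, 2, 2], [2, 2, -11, 7], [2, 2, 7, -2]].
Row-reducing A symmetrically gives the diagonal entries 4, 3, -12, 0.
That gives 2 positive, 1 negative, 1 zero pivots.
Hence Q is indefinite.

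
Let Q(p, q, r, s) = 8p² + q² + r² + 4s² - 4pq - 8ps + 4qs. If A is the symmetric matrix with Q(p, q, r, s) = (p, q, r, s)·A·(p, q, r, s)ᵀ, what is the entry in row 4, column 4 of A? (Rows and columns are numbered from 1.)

The coefficient of s² in Q is 4, and that is exactly A[4,4].

4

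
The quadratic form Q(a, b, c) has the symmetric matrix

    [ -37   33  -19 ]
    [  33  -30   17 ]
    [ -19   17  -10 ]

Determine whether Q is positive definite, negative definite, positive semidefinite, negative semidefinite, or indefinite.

Leading principal minors: Δ_1 = -37, Δ_2 = 21, Δ_3 = -5.
The signs alternate starting with Δ_1 < 0, so by Sylvester's criterion Q is negative definite.

negative definite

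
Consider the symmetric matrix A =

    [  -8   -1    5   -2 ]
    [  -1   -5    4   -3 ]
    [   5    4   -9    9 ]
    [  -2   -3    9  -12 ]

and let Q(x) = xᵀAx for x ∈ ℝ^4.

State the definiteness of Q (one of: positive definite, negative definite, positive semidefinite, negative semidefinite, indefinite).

Congruent diagonalization of A (simultaneous row and column reduction) yields pivots -8, -39/8, -46/13, -20/69.
Counting signs: 4 negative.
Hence Q is negative definite.

negative definite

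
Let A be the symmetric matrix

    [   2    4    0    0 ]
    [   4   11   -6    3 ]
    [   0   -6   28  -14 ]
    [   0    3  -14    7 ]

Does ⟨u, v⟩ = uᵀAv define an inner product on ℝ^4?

no

Applying the same elementary operations to the rows and columns of A produces a congruent diagonal matrix with entries 2, 3, 16, 0.
So there are 3 positive, 1 zero pivots.
Hence Q is positive semidefinite.
⟨·,·⟩ is an inner product exactly when A is positive definite.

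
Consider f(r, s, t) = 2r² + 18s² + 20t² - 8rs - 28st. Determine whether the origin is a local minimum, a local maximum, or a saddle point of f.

The Hessian at the origin is H = [[4, -8, 0], [-8, 36, -28], [0, -28, 40]].
Symmetric row and column elimination reduces H to a congruent diagonal form with pivots 4, 20, 4/5.
Counting signs: 3 positive.
H is positive definite, so the origin is a strict local minimum.

local minimum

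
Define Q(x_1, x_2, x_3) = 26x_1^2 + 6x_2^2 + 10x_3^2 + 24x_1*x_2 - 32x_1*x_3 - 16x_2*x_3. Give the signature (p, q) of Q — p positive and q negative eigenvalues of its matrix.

(2, 1)

The symmetric matrix is A = [[26, 12, -16], [12, 6, -8], [-16, -8, 10]].
Symmetric row and column elimination reduces A to a congruent diagonal form with pivots 26, 6/13, -2/3.
That gives 2 positive, 1 negative pivots.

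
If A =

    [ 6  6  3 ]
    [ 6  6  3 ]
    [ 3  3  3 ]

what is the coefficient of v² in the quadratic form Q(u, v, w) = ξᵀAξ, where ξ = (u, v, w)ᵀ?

6

The coefficient of v² is the diagonal entry A[2,2] = 6.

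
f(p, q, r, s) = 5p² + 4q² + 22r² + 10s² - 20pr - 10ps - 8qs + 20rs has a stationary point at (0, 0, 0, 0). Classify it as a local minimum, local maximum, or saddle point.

local minimum

The Hessian at the origin is H = [[10, 0, -20, -10], [0, 8, 0, -8], [-20, 0, 44, 20], [-10, -8, 20, 20]].
An LDLᵀ factorisation of H has diagonal entries 10, 8, 4, 2.
That gives 4 positive pivots.
H is positive definite, so the origin is a strict local minimum.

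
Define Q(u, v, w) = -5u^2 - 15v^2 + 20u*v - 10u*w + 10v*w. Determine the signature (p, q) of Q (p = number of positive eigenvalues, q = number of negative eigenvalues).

The associated matrix is A = [[-5, 10, -5], [10, -15, 5], [-5, 5, 0]].
Row-reducing A symmetrically gives the diagonal entries -5, 5, 0.
So there are 1 positive, 1 negative, 1 zero pivots.

(1, 1)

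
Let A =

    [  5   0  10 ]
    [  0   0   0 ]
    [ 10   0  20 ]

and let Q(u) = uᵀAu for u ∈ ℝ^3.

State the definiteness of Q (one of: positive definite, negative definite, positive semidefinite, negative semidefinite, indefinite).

Symmetric row and column elimination reduces A to a congruent diagonal form with pivots 5, 0, 0.
So there are 1 positive, 2 zero pivots.
Hence Q is positive semidefinite.

positive semidefinite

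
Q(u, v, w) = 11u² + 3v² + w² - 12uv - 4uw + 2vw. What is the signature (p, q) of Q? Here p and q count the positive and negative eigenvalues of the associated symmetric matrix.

Write A = [[11, -6, -2], [-6, 3, 1], [-2, 1, 1]].
An LDLᵀ factorisation of A has diagonal entries 11, -3/11, 2/3.
Counting signs: 2 positive, 1 negative.

(2, 1)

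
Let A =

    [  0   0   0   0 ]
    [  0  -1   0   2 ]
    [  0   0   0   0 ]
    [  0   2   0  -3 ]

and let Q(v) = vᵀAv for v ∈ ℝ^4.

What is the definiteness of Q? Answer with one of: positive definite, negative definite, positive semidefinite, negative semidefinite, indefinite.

indefinite

Congruent diagonalization of A (simultaneous row and column reduction) yields pivots 0, -1, 0, 1.
Counting signs: 1 positive, 1 negative, 2 zero.
Hence Q is indefinite.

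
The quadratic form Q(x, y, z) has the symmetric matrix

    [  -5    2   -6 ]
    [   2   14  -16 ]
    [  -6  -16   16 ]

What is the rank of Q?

Row-reducing A symmetrically gives the diagonal entries -5, 74/5, 12/37.
Counting signs: 2 positive, 1 negative.
The rank is the number of nonzero pivots: 3.

3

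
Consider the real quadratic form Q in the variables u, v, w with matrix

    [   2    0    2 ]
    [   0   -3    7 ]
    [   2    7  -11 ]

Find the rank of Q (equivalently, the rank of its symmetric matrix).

3

Row-reducing A symmetrically gives the diagonal entries 2, -3, 10/3.
So there are 2 positive, 1 negative pivots.
The rank is the number of nonzero pivots: 3.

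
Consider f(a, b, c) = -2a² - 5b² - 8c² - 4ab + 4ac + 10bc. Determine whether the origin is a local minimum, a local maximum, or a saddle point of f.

The Hessian at the origin is H = [[-4, -4, 4], [-4, -10, 10], [4, 10, -16]].
Congruent diagonalization of H (simultaneous row and column reduction) yields pivots -4, -6, -6.
That gives 3 negative pivots.
H is negative definite, so the origin is a strict local maximum.

local maximum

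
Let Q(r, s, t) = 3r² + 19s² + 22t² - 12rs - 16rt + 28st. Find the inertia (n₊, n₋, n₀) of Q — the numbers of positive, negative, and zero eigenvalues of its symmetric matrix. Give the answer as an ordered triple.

Write A = [[3, -6, -8], [-6, 19, 14], [-8, 14, 22]].
Symmetric row and column elimination reduces A to a congruent diagonal form with pivots 3, 7, 2/21.
That gives 3 positive pivots.

(3, 0, 0)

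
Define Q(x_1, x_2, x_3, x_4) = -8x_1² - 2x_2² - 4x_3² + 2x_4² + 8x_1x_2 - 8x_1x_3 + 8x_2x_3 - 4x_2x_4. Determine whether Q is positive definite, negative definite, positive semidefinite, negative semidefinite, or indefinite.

The symmetric matrix is A = [[-8, 4, -4, 0], [4, -2, 4, -2], [-4, 4, -4, 0], [0, -2, 0, 2]].
A is congruent to a diagonal matrix with 1 positive, 2 negative and 1 zero entries, so Q is indefinite.

indefinite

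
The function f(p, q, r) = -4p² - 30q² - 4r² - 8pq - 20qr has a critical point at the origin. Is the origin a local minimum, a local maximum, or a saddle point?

local maximum

The Hessian at the origin is H = [[-8, -8, 0], [-8, -60, -20], [0, -20, -8]].
An LDLᵀ factorisation of H has diagonal entries -8, -52, -4/13.
That gives 3 negative pivots.
H is negative definite, so the origin is a strict local maximum.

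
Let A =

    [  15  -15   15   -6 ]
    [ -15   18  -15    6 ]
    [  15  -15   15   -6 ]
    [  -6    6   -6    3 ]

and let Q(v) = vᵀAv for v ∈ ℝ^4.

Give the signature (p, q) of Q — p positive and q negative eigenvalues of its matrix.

Symmetric row and column elimination reduces A to a congruent diagonal form with pivots 15, 3, 0, 3/5.
So there are 3 positive, 1 zero pivots.

(3, 0)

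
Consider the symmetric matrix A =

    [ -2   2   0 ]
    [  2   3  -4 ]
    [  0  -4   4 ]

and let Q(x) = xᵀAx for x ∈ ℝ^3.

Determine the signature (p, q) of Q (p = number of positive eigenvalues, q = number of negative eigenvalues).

Congruent diagonalization of A (simultaneous row and column reduction) yields pivots -2, 5, 4/5.
Counting signs: 2 positive, 1 negative.

(2, 1)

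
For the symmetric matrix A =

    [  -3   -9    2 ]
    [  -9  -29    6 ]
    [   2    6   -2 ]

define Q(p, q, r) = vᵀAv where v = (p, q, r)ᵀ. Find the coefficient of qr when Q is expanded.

12

The coefficient of qr is A[2,3] + A[3,2] = 2·6 = 12.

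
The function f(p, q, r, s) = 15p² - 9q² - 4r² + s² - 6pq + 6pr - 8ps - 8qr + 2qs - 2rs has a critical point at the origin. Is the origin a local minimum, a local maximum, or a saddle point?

The Hessian at the origin is H = [[30, -6, 6, -8], [-6, -18, -8, 2], [6, -8, -8, -2], [-8, 2, -2, 2]].
Symmetric row and column elimination reduces H to a congruent diagonal form with pivots 30, -96/5, -163/24, -40/489.
That gives 1 positive, 3 negative pivots.
H is indefinite, so the origin is a saddle point.

saddle point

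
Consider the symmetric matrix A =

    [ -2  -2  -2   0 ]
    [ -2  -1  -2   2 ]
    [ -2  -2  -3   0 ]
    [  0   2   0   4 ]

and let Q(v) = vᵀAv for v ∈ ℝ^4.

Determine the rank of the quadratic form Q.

Row-reducing A symmetrically gives the diagonal entries -2, 1, -1, 0.
That gives 1 positive, 2 negative, 1 zero pivots.
The rank is the number of nonzero pivots: 3.

3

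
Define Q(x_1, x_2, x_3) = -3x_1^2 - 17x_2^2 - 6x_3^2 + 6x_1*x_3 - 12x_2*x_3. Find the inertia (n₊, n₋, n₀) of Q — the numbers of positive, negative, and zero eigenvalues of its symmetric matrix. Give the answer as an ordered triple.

The symmetric matrix is A = [[-3, 0, 3], [0, -17, -6], [3, -6, -6]].
Congruent diagonalization of A (simultaneous row and column reduction) yields pivots -3, -17, -15/17.
So there are 3 negative pivots.

(0, 3, 0)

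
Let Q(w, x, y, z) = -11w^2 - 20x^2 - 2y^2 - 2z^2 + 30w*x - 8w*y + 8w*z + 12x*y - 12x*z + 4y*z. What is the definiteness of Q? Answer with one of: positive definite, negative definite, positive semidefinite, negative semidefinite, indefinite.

The symmetric matrix is A = [[-11, 15, -4, 4], [15, -20, 6, -6], [-4, 6, -2, 2], [4, -6, 2, -2]].
Row-reducing A symmetrically gives the diagonal entries -11, 5/11, -6/5, 0.
So there are 1 positive, 2 negative, 1 zero pivots.
Hence Q is indefinite.

indefinite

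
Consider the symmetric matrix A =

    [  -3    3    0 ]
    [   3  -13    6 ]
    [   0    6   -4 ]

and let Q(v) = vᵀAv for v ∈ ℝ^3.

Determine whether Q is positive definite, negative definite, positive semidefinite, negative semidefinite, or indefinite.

Congruent diagonalization of A (simultaneous row and column reduction) yields pivots -3, -10, -2/5.
Counting signs: 3 negative.
Hence Q is negative definite.

negative definite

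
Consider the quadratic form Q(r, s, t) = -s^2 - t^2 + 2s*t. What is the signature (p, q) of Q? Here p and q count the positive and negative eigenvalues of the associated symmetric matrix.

The symmetric matrix is A = [[0, 0, 0], [0, -1, 1], [0, 1, -1]].
Applying the same elementary operations to the rows and columns of A produces a congruent diagonal matrix with entries 0, -1, 0.
Counting signs: 1 negative, 2 zero.

(0, 1)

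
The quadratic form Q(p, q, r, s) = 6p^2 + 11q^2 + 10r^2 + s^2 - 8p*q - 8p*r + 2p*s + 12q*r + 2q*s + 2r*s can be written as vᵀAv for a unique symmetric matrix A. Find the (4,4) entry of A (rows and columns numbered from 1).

1

The coefficient of s^2 in Q is 1, and that is exactly A[4,4].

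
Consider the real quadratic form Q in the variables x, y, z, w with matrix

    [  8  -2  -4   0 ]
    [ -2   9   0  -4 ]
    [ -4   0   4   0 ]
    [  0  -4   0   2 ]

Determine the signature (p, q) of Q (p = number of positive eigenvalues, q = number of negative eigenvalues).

(3, 0)

Row-reducing A symmetrically gives the diagonal entries 8, 17/2, 32/17, 0.
That gives 3 positive, 1 zero pivots.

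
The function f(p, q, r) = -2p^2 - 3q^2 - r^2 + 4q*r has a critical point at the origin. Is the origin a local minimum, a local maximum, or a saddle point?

The Hessian at the origin is H = [[-4, 0, 0], [0, -6, 4], [0, 4, -2]].
Row-reducing H symmetrically gives the diagonal entries -4, -6, 2/3.
Counting signs: 1 positive, 2 negative.
H is indefinite, so the origin is a saddle point.

saddle point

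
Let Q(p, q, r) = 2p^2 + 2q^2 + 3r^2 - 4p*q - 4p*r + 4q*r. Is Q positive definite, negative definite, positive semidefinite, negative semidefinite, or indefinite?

positive semidefinite

The associated matrix is A = [[2, -2, -2], [-2, 2, 2], [-2, 2, 3]].
Row-reducing A symmetrically gives the diagonal entries 2, 0, 1.
That gives 2 positive, 1 zero pivots.
Hence Q is positive semidefinite.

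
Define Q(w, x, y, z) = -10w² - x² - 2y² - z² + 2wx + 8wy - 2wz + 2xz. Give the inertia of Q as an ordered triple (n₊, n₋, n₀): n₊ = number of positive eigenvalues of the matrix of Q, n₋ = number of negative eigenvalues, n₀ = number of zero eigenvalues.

Write A = [[-10, 1, 4, -1], [1, -1, 0, 1], [4, 0, -2, 0], [-1, 1, 0, -1]].
Applying the same elementary operations to the rows and columns of A produces a congruent diagonal matrix with entries -10, -9/10, -2/9, 0.
Counting signs: 3 negative, 1 zero.

(0, 3, 1)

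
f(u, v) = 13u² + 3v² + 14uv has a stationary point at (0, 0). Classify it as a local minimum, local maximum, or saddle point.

The Hessian at the origin is H = [[26, 14], [14, 6]].
det H = 26·6 − (14)² = -40 < 0, so H is indefinite.
Therefore the origin is a saddle point.

saddle point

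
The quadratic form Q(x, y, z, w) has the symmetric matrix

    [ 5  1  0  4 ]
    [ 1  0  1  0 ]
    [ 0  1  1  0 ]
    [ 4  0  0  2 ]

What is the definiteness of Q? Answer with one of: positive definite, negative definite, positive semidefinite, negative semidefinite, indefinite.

Row-reducing A symmetrically gives the diagonal entries 5, -1/5, 6, -2/3.
Counting signs: 2 positive, 2 negative.
Hence Q is indefinite.

indefinite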